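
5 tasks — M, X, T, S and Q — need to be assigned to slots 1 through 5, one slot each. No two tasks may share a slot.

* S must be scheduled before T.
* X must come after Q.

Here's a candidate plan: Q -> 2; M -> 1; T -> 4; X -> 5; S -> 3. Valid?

No two tasks may share a slot — holds.
S must be scheduled before T — holds.
X must come after Q — holds.

Yes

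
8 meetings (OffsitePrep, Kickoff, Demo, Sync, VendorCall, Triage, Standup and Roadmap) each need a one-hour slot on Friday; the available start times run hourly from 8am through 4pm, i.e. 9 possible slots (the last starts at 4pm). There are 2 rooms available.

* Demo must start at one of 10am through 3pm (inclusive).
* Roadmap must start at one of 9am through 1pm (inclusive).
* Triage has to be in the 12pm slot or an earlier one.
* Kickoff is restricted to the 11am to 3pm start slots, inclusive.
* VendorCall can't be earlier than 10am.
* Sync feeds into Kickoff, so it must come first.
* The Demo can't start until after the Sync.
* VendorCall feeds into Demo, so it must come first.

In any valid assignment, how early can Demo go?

11am

Demo is available from 10am; precedence pushes Demo to at least 11am; Demo's own window allows nothing later than 3pm.
Demo at 11am is achievable: VendorCall=10am, Demo=11am, Standup=10am, Kickoff=11am, Triage=8am, Roadmap=9am, OffsitePrep=9am, Sync=8am.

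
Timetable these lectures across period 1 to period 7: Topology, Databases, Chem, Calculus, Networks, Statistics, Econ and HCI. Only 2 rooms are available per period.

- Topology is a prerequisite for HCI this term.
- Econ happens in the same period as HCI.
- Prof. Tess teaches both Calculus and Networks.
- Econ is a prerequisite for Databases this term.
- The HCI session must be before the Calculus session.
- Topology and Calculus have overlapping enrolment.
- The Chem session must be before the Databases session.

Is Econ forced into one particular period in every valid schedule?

No

Econ can be period 2 (e.g. Statistics in period 4, Networks in period 4, Topology in period 1, Econ in period 2, Calculus in period 3, HCI in period 2, Chem in period 1, Databases in period 3) or period 3 (e.g. Networks in period 2, Chem in period 1, HCI in period 3, Calculus in period 4, Econ in period 3, Topology in period 1, Statistics in period 2, Databases in period 4).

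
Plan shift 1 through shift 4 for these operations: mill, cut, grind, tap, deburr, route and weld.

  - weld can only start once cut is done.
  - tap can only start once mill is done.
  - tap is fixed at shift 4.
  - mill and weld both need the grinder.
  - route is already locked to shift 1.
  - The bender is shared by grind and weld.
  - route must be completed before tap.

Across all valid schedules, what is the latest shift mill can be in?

Downstream work caps mill at shift 3.
mill at shift 3 is achievable: tap=shift 4; cut=shift 1; grind=shift 1; deburr=shift 1; mill=shift 3; weld=shift 2; route=shift 1.

shift 3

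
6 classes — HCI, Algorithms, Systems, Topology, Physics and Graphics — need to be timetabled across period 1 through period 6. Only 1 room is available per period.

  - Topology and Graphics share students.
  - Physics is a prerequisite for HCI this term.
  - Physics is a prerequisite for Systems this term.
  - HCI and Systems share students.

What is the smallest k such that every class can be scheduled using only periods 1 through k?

The precedence chain requires at least 2 distinct periods.
With at most 1 per period and 6 classes, at least 6 periods are needed.
6 works (last occupied period: period 6): for example Algorithms in period 4; Graphics in period 6; Physics in period 1; HCI in period 2; Topology in period 5; Systems in period 3.

6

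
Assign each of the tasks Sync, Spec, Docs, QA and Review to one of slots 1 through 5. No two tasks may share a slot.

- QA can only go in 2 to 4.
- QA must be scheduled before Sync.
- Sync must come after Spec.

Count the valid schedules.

28

Splitting on Sync: it can be 3 (2), 4 (8), 5 (18). Listing each branch's schedules as (Spec, Docs, QA, Review):
Sync=3: (1,4,2,5) (1,5,2,4) — 2.
Sync=4: (1,2,3,5) (1,3,2,5) (1,5,2,3) (1,5,3,2) (2,1,3,5) (2,5,3,1) (3,1,2,5) (3,5,2,1) — 8.
Sync=5: (1,2,3,4) (1,2,4,3) (1,3,2,4) (1,3,4,2) (1,4,2,3) (1,4,3,2) (2,1,3,4) (2,1,4,3) (2,3,4,1) (2,4,3,1) (3,1,2,4) (3,1,4,2) (3,2,4,1) (3,4,2,1) (4,1,2,3) (4,1,3,2) (4,2,3,1) (4,3,2,1) — 18.
Summing: 2 + 8 + 18 = 28.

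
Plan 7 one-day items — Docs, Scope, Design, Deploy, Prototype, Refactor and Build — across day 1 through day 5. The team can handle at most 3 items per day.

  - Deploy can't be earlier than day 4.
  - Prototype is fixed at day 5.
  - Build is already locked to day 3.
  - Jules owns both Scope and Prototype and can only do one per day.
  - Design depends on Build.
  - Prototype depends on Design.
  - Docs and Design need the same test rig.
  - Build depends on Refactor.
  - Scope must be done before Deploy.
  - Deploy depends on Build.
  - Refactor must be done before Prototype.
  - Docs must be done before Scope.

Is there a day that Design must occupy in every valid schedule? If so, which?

day 4

Build is fixed at day 3 and must come before Design, so Design is at least day 4.
Prototype is fixed at day 5 and must come after Design, so Design is at most day 4.
So Design must be day 4.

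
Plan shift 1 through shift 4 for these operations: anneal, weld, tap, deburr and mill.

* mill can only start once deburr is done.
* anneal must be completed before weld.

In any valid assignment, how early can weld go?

Precedence pushes weld to at least shift 2.
weld at shift 2 is achievable: deburr=shift 1; mill=shift 2; anneal=shift 1; weld=shift 2; tap=shift 1.

shift 2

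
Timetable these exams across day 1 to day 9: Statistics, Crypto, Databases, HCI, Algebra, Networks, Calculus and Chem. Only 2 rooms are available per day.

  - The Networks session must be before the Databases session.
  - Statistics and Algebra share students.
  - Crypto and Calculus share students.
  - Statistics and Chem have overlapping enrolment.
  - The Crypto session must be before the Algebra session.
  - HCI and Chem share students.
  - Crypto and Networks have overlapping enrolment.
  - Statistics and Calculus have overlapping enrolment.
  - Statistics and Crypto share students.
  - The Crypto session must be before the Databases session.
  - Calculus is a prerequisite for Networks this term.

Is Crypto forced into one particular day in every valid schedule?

No

Crypto can be day 1 (e.g. Statistics -> day 3, HCI -> day 1, Chem -> day 4, Crypto -> day 1, Algebra -> day 2, Databases -> day 4, Networks -> day 3, Calculus -> day 2) or day 2 (e.g. Crypto -> day 2, Calculus -> day 1, Algebra -> day 3, Databases -> day 4, Chem -> day 2, Statistics -> day 4, Networks -> day 3, HCI -> day 1).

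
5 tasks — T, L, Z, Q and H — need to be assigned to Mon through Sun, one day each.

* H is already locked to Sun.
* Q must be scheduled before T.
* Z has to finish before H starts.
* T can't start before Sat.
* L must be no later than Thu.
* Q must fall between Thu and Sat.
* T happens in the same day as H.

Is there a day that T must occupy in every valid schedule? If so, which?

Sun

T is available from Sat; T must be in the same day as H, which can't be before Sun, so T is at least Sun.
So T is pinned to Sun.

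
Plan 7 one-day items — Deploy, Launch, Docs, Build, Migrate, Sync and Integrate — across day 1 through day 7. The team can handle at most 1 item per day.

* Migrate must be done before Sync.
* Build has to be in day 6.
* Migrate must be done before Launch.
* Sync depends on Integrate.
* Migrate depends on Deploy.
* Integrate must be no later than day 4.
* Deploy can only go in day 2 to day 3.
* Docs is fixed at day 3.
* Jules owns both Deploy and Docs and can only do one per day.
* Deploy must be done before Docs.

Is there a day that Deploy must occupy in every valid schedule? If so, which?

Deploy's window is day 2–day 3.
Docs is fixed at day 3, and Deploy can't share a day with Docs.
So Deploy must be day 2.

day 2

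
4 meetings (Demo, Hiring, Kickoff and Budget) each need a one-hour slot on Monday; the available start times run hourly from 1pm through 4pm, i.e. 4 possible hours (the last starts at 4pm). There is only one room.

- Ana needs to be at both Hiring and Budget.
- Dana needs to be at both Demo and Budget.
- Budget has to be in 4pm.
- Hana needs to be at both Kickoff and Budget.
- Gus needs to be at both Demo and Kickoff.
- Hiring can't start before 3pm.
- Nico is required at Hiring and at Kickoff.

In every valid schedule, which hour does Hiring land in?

3pm

Hiring's window is 3pm–4pm.
Budget is fixed at 4pm, and Hiring can't share a hour with Budget.
So Hiring must be 3pm.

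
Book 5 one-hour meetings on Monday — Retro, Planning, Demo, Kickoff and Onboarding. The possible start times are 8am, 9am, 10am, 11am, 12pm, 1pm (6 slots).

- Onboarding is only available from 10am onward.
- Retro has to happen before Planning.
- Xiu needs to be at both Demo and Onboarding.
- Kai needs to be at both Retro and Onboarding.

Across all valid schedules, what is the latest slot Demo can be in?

Demo at 1pm is achievable: Planning -> 9am, Demo -> 1pm, Retro -> 8am, Onboarding -> 10am, Kickoff -> 8am.

1pm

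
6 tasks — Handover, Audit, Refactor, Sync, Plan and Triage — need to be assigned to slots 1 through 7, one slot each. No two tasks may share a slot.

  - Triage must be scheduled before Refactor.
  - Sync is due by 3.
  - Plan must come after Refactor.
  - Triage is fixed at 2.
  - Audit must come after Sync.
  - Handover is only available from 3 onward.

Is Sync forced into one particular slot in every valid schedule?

No

Sync can be 1 (e.g. Plan=6, Audit=5, Sync=1, Refactor=4, Triage=2, Handover=3) or 3 (e.g. Sync in 3, Refactor in 5, Audit in 6, Triage in 2, Plan in 7, Handover in 4).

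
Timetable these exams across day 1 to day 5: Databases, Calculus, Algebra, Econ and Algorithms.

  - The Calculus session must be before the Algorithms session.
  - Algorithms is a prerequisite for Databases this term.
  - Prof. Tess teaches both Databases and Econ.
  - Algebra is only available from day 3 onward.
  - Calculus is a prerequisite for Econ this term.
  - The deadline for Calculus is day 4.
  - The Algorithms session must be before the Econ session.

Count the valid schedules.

30

Splitting on Databases: it can be day 3 (6), day 4 (12), day 5 (12). Listing each branch's schedules as (Calculus, Algebra, Econ, Algorithms) by day number:
Databases=day 3: (1,3,4,2) (1,3,5,2) (1,4,4,2) (1,4,5,2) (1,5,4,2) (1,5,5,2) — 6.
Databases=day 4: (1,3,3,2) (1,3,5,2) (1,3,5,3) (1,4,3,2) (1,4,5,2) (1,4,5,3) (1,5,3,2) (1,5,5,2) (1,5,5,3) (2,3,5,3) (2,4,5,3) (2,5,5,3) — 12.
Databases=day 5: (1,3,3,2) (1,3,4,2) (1,3,4,3) (1,4,3,2) (1,4,4,2) (1,4,4,3) (1,5,3,2) (1,5,4,2) (1,5,4,3) (2,3,4,3) (2,4,4,3) (2,5,4,3) — 12.
Summing: 6 + 12 + 12 = 30.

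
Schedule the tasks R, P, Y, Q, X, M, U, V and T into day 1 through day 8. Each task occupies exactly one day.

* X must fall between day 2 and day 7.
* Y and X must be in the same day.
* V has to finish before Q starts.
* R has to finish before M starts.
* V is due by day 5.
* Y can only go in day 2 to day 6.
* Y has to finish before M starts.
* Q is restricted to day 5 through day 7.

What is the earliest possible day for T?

day 1

T at day 1 is achievable: T in day 1; V in day 1; U in day 1; M in day 3; Y in day 2; X in day 2; P in day 1; R in day 1; Q in day 5.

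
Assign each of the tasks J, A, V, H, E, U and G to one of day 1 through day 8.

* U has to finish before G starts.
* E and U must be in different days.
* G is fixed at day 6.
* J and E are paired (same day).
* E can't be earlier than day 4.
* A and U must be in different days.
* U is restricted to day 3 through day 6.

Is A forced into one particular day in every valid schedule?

No

A can be day 1 (e.g. V in day 1, A in day 1, E in day 4, U in day 3, J in day 4, H in day 1, G in day 6) or day 2 (e.g. G -> day 6; E -> day 4; H -> day 1; U -> day 3; A -> day 2; V -> day 1; J -> day 4).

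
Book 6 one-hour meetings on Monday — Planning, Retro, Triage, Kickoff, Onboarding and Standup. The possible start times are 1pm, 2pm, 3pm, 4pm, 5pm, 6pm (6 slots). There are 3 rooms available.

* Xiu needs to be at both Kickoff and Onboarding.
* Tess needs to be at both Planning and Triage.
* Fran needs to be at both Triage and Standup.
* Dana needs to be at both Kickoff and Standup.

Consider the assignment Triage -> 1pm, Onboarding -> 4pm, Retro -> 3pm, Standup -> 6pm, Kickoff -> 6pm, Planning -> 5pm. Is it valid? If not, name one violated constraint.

There are 3 rooms available — holds.
Tess needs to be at both Planning and Triage — holds.
Fran needs to be at both Triage and Standup — holds.
Xiu needs to be at both Kickoff and Onboarding — holds.
Dana needs to be at both Kickoff and Standup — violated.

No. Dana needs to be at both Kickoff and Standup is not satisfied.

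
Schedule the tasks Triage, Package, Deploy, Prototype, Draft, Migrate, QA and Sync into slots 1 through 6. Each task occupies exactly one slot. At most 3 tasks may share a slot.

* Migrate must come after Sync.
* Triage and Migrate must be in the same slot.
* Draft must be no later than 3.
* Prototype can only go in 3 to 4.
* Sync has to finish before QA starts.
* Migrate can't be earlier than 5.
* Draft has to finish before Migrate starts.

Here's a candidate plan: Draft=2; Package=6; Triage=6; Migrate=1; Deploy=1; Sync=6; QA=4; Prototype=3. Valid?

Invalid. Migrate must come after Sync.

Migrate can't be earlier than 5 — violated.
Draft has to finish before Migrate starts — violated.
Migrate must come after Sync — violated.
Sync has to finish before QA starts — violated.
Draft must be no later than 3 — holds.
At most 3 tasks may share a slot — holds.
Triage and Migrate must be in the same slot — violated.
Prototype can only go in 3 to 4 — holds.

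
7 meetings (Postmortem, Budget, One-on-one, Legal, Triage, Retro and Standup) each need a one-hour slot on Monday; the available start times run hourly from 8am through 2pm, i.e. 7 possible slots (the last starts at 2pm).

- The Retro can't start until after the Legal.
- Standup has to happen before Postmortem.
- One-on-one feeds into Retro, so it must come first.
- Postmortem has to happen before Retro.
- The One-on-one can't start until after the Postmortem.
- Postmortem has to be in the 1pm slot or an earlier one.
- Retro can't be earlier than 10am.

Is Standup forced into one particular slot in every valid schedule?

No

Standup can be 8am (e.g. Legal in 8am; Standup in 8am; Triage in 8am; Retro in 11am; One-on-one in 10am; Postmortem in 9am; Budget in 8am) or 9am (e.g. One-on-one=11am, Retro=12pm, Legal=8am, Budget=8am, Standup=9am, Postmortem=10am, Triage=8am).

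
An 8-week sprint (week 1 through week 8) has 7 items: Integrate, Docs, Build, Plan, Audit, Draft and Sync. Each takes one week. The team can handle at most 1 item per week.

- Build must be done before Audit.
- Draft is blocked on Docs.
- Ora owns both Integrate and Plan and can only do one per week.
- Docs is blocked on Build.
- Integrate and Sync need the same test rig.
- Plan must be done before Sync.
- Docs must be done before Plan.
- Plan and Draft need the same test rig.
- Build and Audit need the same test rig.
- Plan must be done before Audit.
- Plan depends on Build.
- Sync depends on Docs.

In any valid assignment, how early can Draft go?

Precedence pushes Draft to at least week 3.
Draft at week 3 is achievable: Integrate=week 7; Audit=week 5; Docs=week 2; Draft=week 3; Sync=week 6; Build=week 1; Plan=week 4.

week 3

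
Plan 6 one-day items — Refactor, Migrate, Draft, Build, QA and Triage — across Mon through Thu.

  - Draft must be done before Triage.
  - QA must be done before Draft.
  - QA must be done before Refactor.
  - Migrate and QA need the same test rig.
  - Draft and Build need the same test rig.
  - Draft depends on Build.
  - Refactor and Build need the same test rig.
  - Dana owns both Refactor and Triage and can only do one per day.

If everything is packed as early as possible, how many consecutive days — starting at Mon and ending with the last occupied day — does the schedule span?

The precedence chain requires at least 3 distinct days.
3 works (last occupied day: Wed): for example Refactor in Tue, Triage in Wed, QA in Mon, Migrate in Tue, Build in Mon, Draft in Tue.

3 days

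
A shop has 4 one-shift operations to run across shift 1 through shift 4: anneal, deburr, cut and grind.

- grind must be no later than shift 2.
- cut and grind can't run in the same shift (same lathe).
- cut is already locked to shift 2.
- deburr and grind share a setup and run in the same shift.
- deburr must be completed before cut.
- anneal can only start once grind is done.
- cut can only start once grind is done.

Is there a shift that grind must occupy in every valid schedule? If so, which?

shift 1

grind's window is shift 1–shift 2.
cut is fixed at shift 2, and grind can't share a shift with cut.
So grind must be shift 1.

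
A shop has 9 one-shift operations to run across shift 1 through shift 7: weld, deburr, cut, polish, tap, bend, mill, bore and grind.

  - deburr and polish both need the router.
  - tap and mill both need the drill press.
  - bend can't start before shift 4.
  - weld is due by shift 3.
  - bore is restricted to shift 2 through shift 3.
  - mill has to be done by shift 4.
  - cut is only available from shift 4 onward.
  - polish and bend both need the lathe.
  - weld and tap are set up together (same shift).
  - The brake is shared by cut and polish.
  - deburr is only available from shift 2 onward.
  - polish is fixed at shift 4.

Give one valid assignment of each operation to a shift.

bore -> shift 2; weld -> shift 1; grind -> shift 1; cut -> shift 5; mill -> shift 2; deburr -> shift 2; polish -> shift 4; tap -> shift 1; bend -> shift 5

Checking: tap(shift 1) != mill(shift 2); deburr(shift 2) != polish(shift 4); cut(shift 5) != polish(shift 4); polish(shift 4) != bend(shift 5); weld = tap = shift 1; weld=shift 1 in [shift 1,shift 3]; mill=shift 2 in [shift 1,shift 4]; polish=shift 4 in [shift 4,shift 4]; bore=shift 2 in [shift 2,shift 3]; bend=shift 5 in [shift 4,shift 7]; deburr=shift 2 in [shift 2,shift 7]; cut=shift 5 in [shift 4,shift 7].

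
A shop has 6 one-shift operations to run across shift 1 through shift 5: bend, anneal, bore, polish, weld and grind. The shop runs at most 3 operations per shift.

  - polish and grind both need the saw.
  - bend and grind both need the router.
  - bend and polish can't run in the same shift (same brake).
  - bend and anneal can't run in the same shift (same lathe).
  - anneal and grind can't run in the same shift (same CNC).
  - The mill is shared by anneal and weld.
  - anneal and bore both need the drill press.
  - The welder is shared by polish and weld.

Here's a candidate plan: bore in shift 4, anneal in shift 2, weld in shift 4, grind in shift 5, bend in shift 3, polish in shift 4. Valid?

bend and grind both need the router — holds.
The welder is shared by polish and weld — violated.
bend and anneal can't run in the same shift (same lathe) — holds.
polish and grind both need the saw — holds.
anneal and bore both need the drill press — holds.
The shop runs at most 3 operations per shift — holds.
anneal and grind can't run in the same shift (same CNC) — holds.
bend and polish can't run in the same shift (same brake) — holds.
The mill is shared by anneal and weld — holds.

No. The welder is shared by polish and weld is not satisfied.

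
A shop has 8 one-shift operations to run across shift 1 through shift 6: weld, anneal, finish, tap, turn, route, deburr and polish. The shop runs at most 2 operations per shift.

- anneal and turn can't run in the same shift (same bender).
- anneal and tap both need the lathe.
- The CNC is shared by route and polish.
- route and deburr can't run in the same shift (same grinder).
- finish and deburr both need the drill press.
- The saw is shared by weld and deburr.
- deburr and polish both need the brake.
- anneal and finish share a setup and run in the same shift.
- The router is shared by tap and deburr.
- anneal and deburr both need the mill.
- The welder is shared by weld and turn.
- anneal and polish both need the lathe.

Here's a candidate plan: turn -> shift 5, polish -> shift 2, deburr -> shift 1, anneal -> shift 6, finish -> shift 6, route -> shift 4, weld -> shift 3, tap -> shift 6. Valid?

No — it violates: anneal and tap both need the lathe

The CNC is shared by route and polish — holds.
The router is shared by tap and deburr — holds.
finish and deburr both need the drill press — holds.
anneal and finish share a setup and run in the same shift — holds.
The welder is shared by weld and turn — holds.
The shop runs at most 2 operations per shift — violated.
anneal and deburr both need the mill — holds.
deburr and polish both need the brake — holds.
anneal and polish both need the lathe — holds.
route and deburr can't run in the same shift (same grinder) — holds.
anneal and turn can't run in the same shift (same bender) — holds.
anneal and tap both need the lathe — violated.
The saw is shared by weld and deburr — holds.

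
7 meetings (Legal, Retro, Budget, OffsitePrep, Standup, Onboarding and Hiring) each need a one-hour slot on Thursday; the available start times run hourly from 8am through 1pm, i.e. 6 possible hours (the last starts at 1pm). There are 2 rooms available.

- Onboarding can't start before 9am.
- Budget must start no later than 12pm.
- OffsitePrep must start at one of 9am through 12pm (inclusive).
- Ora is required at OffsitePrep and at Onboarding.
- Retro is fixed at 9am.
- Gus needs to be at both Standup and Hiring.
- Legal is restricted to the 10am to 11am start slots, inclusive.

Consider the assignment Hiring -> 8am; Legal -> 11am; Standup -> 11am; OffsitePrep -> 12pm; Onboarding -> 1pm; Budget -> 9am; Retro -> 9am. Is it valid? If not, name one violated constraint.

Valid

There are 2 rooms available — holds.
Retro is fixed at 9am — holds.
Gus needs to be at both Standup and Hiring — holds.
Budget must start no later than 12pm — holds.
Ora is required at OffsitePrep and at Onboarding — holds.
Onboarding can't start before 9am — holds.
OffsitePrep must start at one of 9am through 12pm (inclusive) — holds.
Legal is restricted to the 10am to 11am start slots, inclusive — holds.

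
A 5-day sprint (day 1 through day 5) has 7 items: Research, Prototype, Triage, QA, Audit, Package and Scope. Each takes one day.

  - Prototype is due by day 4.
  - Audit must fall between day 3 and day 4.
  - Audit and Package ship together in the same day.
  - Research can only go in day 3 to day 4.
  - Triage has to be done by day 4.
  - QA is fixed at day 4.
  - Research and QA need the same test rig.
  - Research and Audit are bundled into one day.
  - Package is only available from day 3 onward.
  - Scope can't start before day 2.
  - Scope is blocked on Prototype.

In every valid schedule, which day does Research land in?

day 3

Research's window is day 3–day 4.
QA is fixed at day 4, and Research can't share a day with QA.
So Research must be day 3.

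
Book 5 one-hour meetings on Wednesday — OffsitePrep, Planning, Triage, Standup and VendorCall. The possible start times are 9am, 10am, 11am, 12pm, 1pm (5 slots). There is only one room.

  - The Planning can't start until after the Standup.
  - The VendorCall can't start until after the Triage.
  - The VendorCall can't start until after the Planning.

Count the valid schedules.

Splitting on OffsitePrep: it can be 9am (3), 10am (3), 11am (3), 12pm (3), 1pm (3). Listing each branch's schedules as (Planning, Triage, Standup, VendorCall):
OffsitePrep=9am: (11am,12pm,10am,1pm) (12pm,10am,11am,1pm) (12pm,11am,10am,1pm) — 3.
OffsitePrep=10am: (11am,12pm,9am,1pm) (12pm,9am,11am,1pm) (12pm,11am,9am,1pm) — 3.
OffsitePrep=11am: (10am,12pm,9am,1pm) (12pm,9am,10am,1pm) (12pm,10am,9am,1pm) — 3.
OffsitePrep=12pm: (10am,11am,9am,1pm) (11am,9am,10am,1pm) (11am,10am,9am,1pm) — 3.
OffsitePrep=1pm: (10am,11am,9am,12pm) (11am,9am,10am,12pm) (11am,10am,9am,12pm) — 3.
Summing: 3 + 3 + 3 + 3 + 3 = 15.

15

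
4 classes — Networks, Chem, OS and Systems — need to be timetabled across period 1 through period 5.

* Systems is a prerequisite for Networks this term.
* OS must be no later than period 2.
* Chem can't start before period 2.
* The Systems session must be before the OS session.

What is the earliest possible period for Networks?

Precedence pushes Networks to at least period 2.
Networks at period 2 is achievable: OS -> period 2; Networks -> period 2; Systems -> period 1; Chem -> period 2.

period 2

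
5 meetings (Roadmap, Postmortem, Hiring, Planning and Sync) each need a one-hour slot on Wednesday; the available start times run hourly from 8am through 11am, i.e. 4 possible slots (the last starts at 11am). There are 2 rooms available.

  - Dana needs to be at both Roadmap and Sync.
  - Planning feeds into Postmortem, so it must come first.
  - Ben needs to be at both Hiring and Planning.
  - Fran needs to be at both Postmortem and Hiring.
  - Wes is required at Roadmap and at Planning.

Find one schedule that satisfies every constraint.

Sync in 8am, Postmortem in 9am, Planning in 8am, Roadmap in 9am, Hiring in 10am

Checking: Planning(8am) before Postmortem(9am); Roadmap(9am) != Planning(8am); Postmortem(9am) != Hiring(10am); Roadmap(9am) != Sync(8am); Hiring(10am) != Planning(8am); max 2 per slot (cap 2).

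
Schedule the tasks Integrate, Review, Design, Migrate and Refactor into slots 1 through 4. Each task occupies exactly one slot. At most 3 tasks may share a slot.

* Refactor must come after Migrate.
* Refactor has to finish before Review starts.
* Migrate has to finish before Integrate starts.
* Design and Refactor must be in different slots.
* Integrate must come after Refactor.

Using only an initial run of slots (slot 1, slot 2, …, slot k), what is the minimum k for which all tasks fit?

3

The precedence chain requires at least 3 distinct slots.
With at most 3 per slot and 5 tasks, at least 2 slots are needed.
3 works (last occupied slot: 3): for example Review=3, Migrate=1, Integrate=3, Design=1, Refactor=2.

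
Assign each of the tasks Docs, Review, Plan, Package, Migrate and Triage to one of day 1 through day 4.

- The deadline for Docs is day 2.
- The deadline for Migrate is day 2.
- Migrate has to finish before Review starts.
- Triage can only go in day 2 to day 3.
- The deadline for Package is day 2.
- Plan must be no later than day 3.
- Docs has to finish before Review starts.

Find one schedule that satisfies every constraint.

Review -> day 2, Package -> day 1, Triage -> day 2, Migrate -> day 1, Docs -> day 1, Plan -> day 1

Checking: Docs(day 1) before Review(day 2); Migrate(day 1) before Review(day 2); Triage=day 2 in [day 2,day 3]; Package=day 1 in [day 1,day 2]; Docs=day 1 in [day 1,day 2]; Plan=day 1 in [day 1,day 3]; Migrate=day 1 in [day 1,day 2].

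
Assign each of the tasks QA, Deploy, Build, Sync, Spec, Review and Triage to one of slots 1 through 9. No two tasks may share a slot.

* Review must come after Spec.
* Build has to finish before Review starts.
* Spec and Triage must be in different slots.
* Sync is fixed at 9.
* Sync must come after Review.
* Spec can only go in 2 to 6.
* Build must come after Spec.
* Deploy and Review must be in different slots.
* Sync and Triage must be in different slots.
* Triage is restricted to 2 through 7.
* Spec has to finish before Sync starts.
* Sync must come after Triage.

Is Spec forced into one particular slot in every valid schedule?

Spec can be 2 (e.g. Spec -> 2; Sync -> 9; Build -> 4; Deploy -> 6; Review -> 5; QA -> 1; Triage -> 3) or 3 (e.g. Triage=2, Spec=3, QA=1, Build=4, Review=5, Deploy=6, Sync=9).

No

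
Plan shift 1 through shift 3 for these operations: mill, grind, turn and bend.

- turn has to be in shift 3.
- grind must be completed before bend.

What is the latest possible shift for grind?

shift 2

Downstream work caps grind at shift 2.
grind at shift 2 is achievable: grind -> shift 2, bend -> shift 3, turn -> shift 3, mill -> shift 1.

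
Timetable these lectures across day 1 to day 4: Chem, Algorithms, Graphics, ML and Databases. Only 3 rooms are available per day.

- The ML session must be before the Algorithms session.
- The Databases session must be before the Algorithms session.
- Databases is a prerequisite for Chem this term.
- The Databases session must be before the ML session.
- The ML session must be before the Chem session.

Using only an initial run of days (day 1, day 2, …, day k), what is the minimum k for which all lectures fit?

3 days

The precedence chain requires at least 3 distinct days.
With at most 3 per day and 5 lectures, at least 2 days are needed.
3 works (last occupied day: day 3): for example Chem in day 3, ML in day 2, Databases in day 1, Algorithms in day 3, Graphics in day 1.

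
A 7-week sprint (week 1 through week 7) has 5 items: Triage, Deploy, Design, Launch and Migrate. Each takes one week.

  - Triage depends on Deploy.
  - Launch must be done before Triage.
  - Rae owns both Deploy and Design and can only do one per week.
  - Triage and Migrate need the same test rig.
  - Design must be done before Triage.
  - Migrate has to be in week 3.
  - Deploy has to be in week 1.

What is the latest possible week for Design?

week 6

Downstream work caps Design at week 6.
Design at week 6 is achievable: Triage in week 7; Migrate in week 3; Launch in week 1; Design in week 6; Deploy in week 1.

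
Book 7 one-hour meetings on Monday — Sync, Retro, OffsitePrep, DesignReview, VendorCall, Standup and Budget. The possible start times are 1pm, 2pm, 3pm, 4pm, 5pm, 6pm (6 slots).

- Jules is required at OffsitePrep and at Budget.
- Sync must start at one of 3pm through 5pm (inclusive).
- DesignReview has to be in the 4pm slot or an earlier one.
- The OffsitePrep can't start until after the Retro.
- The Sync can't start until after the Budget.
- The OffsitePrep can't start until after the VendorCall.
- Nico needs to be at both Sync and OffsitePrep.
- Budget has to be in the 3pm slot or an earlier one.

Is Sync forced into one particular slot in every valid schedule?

No

Sync can be 3pm (e.g. Sync=3pm; Standup=1pm; Budget=1pm; Retro=1pm; DesignReview=1pm; VendorCall=1pm; OffsitePrep=2pm) or 4pm (e.g. Retro=1pm; Budget=1pm; Sync=4pm; DesignReview=1pm; VendorCall=1pm; Standup=1pm; OffsitePrep=2pm).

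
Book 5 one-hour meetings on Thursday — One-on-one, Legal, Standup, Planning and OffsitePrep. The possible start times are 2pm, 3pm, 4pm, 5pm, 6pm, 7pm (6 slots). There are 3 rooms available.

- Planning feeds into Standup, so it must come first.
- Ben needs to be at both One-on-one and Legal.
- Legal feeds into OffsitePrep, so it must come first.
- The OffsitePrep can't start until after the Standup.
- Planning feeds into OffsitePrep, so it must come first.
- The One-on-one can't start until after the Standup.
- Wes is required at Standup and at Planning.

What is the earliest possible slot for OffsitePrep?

4pm

Precedence pushes OffsitePrep to at least 4pm.
OffsitePrep at 4pm is achievable: Planning in 2pm, Legal in 2pm, Standup in 3pm, OffsitePrep in 4pm, One-on-one in 4pm.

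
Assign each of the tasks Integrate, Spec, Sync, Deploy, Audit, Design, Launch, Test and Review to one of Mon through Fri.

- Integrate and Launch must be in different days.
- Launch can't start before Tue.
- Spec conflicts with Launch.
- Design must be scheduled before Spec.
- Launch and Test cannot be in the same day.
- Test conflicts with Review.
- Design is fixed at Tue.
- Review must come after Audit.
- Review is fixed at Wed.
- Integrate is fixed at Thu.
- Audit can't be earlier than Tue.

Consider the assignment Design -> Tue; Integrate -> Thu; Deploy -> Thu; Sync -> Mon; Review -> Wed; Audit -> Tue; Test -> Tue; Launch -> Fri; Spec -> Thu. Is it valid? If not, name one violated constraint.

Yes, all constraints hold

Design must be scheduled before Spec — holds.
Review is fixed at Wed — holds.
Launch and Test cannot be in the same day — holds.
Launch can't start before Tue — holds.
Design is fixed at Tue — holds.
Review must come after Audit — holds.
Integrate is fixed at Thu — holds.
Test conflicts with Review — holds.
Spec conflicts with Launch — holds.
Integrate and Launch must be in different days — holds.
Audit can't be earlier than Tue — holds.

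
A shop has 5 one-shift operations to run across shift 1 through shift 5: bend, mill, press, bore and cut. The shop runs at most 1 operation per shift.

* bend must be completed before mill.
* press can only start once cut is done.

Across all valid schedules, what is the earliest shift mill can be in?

shift 2

Precedence pushes mill to at least shift 2.
mill at shift 2 is achievable: mill -> shift 2; press -> shift 4; bore -> shift 5; cut -> shift 3; bend -> shift 1.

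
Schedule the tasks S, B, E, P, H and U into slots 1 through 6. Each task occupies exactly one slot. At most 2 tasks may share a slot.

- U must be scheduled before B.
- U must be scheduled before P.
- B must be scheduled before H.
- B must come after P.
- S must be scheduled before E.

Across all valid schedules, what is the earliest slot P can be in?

2

Precedence pushes P to at least 2; downstream work caps P at 4.
P at 2 is achievable: U -> 1, S -> 1, E -> 2, H -> 4, P -> 2, B -> 3.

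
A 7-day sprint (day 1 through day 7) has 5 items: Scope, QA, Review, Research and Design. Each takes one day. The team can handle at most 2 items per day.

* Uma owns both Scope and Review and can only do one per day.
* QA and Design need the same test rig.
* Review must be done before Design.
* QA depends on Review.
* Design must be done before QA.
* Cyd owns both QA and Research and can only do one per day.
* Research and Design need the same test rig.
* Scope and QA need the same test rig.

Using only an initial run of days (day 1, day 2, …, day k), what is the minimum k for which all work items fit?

The precedence chain requires at least 3 distinct days.
With at most 2 per day and 5 work items, at least 3 days are needed.
3 works (last occupied day: day 3): for example Research=day 1, QA=day 3, Review=day 1, Scope=day 2, Design=day 2.

3 days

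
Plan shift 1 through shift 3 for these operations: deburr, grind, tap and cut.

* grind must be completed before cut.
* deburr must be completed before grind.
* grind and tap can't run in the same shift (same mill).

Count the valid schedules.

Enumerating: cut=shift 3, tap=shift 1, grind=shift 2, deburr=shift 1 | grind -> shift 2; cut -> shift 3; tap -> shift 3; deburr -> shift 1.

2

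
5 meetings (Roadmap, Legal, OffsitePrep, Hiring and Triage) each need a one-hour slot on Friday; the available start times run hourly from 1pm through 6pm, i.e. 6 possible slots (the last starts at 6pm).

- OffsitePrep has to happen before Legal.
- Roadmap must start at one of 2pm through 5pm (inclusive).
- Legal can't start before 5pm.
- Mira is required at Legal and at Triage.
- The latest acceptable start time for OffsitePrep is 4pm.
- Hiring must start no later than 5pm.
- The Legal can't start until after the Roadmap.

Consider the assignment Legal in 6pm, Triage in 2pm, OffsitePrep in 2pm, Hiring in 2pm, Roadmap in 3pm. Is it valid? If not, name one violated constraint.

Roadmap must start at one of 2pm through 5pm (inclusive) — holds.
Legal can't start before 5pm — holds.
The latest acceptable start time for OffsitePrep is 4pm — holds.
Hiring must start no later than 5pm — holds.
The Legal can't start until after the Roadmap — holds.
Mira is required at Legal and at Triage — holds.
OffsitePrep has to happen before Legal — holds.

Valid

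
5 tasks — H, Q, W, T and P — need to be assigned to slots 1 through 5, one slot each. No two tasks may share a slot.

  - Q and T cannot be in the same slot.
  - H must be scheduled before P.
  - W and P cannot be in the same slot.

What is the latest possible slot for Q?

Q at 5 is achievable: T=4; H=1; P=2; Q=5; W=3.

5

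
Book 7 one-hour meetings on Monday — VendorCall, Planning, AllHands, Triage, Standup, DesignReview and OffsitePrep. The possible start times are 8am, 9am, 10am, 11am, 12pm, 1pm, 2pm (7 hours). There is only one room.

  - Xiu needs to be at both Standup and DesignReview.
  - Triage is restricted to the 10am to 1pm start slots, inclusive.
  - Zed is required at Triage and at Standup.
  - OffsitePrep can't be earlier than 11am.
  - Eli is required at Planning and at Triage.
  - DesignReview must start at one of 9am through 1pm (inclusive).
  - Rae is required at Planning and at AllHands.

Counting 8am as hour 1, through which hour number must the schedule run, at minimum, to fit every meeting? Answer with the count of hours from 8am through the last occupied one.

7 hours

With at most 1 per hour and 7 meetings, at least 7 hours are needed.
OffsitePrep can't be placed before 11am — that is hour 4 counting from 8am — so the schedule must run through at least 4 hours.
7 works (last occupied hour: 2pm): for example Standup=2pm; DesignReview=9am; AllHands=1pm; Triage=10am; Planning=12pm; OffsitePrep=11am; VendorCall=8am.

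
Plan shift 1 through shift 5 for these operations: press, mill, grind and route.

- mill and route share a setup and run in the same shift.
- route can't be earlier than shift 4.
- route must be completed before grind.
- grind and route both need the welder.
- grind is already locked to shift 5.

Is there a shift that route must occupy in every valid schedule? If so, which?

shift 4

route's window is shift 4–shift 5.
grind is fixed at shift 5, and route can't share a shift with grind.
So route must be shift 4.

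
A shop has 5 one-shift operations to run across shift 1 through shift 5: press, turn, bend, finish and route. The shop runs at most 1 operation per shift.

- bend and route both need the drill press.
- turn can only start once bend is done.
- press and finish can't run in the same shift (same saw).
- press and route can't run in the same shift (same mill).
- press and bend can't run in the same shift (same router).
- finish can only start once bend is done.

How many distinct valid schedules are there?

Splitting on press: it can be shift 1 (8), shift 2 (8), shift 3 (8), shift 4 (8), shift 5 (8). Listing each branch's schedules as (turn, bend, finish, route) by shift number:
press=shift 1: (3,2,4,5) (3,2,5,4) (4,2,3,5) (4,2,5,3) (4,3,5,2) (5,2,3,4) (5,2,4,3) (5,3,4,2) — 8.
press=shift 2: (3,1,4,5) (3,1,5,4) (4,1,3,5) (4,1,5,3) (4,3,5,1) (5,1,3,4) (5,1,4,3) (5,3,4,1) — 8.
press=shift 3: (2,1,4,5) (2,1,5,4) (4,1,2,5) (4,1,5,2) (4,2,5,1) (5,1,2,4) (5,1,4,2) (5,2,4,1) — 8.
press=shift 4: (2,1,3,5) (2,1,5,3) (3,1,2,5) (3,1,5,2) (3,2,5,1) (5,1,2,3) (5,1,3,2) (5,2,3,1) — 8.
press=shift 5: (2,1,3,4) (2,1,4,3) (3,1,2,4) (3,1,4,2) (3,2,4,1) (4,1,2,3) (4,1,3,2) (4,2,3,1) — 8.
Summing: 8 + 8 + 8 + 8 + 8 = 40.

40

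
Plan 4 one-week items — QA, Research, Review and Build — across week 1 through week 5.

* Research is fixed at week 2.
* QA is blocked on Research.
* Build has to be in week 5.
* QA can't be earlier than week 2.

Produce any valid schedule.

QA=week 3, Review=week 1, Research=week 2, Build=week 5

Checking: Research(week 2) before QA(week 3); Build=week 5 in [week 5,week 5]; Research=week 2 in [week 2,week 2]; QA=week 3 in [week 2,week 5].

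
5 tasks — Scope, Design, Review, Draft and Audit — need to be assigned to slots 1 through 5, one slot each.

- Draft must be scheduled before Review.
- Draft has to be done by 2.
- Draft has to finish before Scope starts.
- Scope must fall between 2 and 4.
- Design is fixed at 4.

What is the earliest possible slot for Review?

Precedence pushes Review to at least 2.
Review at 2 is achievable: Audit -> 1, Draft -> 1, Scope -> 2, Design -> 4, Review -> 2.

2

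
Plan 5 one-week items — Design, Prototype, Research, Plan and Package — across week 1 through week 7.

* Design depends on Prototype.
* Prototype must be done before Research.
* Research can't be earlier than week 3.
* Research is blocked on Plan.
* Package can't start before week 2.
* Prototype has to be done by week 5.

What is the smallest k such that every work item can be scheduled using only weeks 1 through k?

3

The precedence chain requires at least 2 distinct weeks.
Research can't be placed before week 3, so the schedule must run through at least week 3.
3 works (last occupied week: week 3): for example Design -> week 2, Research -> week 3, Prototype -> week 1, Package -> week 2, Plan -> week 1.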